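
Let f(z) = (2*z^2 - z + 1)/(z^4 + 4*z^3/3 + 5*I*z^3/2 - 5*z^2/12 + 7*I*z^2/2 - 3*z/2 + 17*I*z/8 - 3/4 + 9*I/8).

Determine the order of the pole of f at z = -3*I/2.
Factor the denominator:
  z^4 + 4*z^3/3 + 5*I*z^3/2 - 5*z^2/12 + 7*I*z^2/2 - 3*z/2 + 17*I*z/8 - 3/4 + 9*I/8 = (z + 3*I/2)^2*(z + 1/3 - I/2)*(z + 1)

The numerator P(z) = 2*z^2 - z + 1 has P(-3*I/2) = -7/2 + 3*I/2 ≠ 0, so no factor of (z + 3*I/2) cancels.
Near z = -3*I/2 we can therefore write f(z) = g(z)/(z + 3*I/2)^2 with g analytic at -3*I/2 and g(-3*I/2) ≠ 0 (g is the numerator divided by the remaining denominator factors).

Hence z = -3*I/2 is a pole of order 2.

Final answer: 2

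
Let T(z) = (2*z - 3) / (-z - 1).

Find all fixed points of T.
{-sqrt(21)/2 - 3/2, -3/2 + sqrt(21)/2}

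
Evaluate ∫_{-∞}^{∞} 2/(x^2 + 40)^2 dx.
Let f(z) = 2/(z^2 + 40)^2. The denominator has no real zeros and deg Q - deg P = 4 ≥ 2, so the integral of f over the upper semicircle |z| = R tends to 0 as R → ∞. Closing the contour in the upper half-plane,
  ∫_{-∞}^{∞} f(x) dx = 2πi · Σ Res(f, z_k)  over the poles with Im z_k > 0.

Zeros of the denominator: z^2 + 40 = 0 gives z = ±2*sqrt(10)*I.
Upper half-plane: z = 2*sqrt(10)*I (a pole of order 2).

Write f(z) = g(z)/(z - 2*sqrt(10)*I)^2 with g(z) = 2/(z + 2*sqrt(10)*I)^2. For a double pole, Res(f, z₀) = g'(z₀):
  g'(z) = -4/(z + 2*sqrt(10)*I)^3
  Res(f, 2*sqrt(10)*I) = g'(2*sqrt(10)*I) = -sqrt(10)*I/1600

∫_{-∞}^{∞} f(x) dx = 2πi · (-sqrt(10)*I/1600) = sqrt(10)*pi/800

Final answer: sqrt(10)*pi/800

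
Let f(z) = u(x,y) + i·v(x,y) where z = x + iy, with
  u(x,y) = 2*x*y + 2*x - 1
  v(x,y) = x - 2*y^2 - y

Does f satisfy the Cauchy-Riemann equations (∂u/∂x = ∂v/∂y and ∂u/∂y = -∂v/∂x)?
∂u/∂x = 2*y + 2
∂v/∂y = -4*y - 1
∂u/∂y = 2*x
∂v/∂x = 1
∂u/∂x ≠ ∂v/∂y and ∂u/∂y ≠ -∂v/∂x; the Cauchy-Riemann equations are not satisfied, so f is not analytic.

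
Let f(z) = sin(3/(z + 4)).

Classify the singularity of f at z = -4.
Let u = z + 4. Then
  sin(3/u) = Σ_{k≥0} (-1)^k (3)^(2k+1)/((2k+1)!·u^(2k+1)) = 3/u - 9/(2*u^3) + 81/(40*u^5) + ...
which has infinitely many negative powers of u, so sin(3/(z + 4)) has an essential singularity at z = -4.
So the singularity is essential.

Final answer: essential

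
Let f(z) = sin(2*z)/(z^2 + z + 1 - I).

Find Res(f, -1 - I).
(1/5 - 2*I/5)*sin(2 + 2*I)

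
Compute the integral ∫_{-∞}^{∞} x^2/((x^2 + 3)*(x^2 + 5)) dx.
Let f(z) = z^2/((z^2 + 3)*(z^2 + 5)). The denominator has no real zeros and deg Q - deg P = 2 ≥ 2, so the integral of f over the upper semicircle |z| = R tends to 0 as R → ∞. Closing the contour in the upper half-plane,
  ∫_{-∞}^{∞} f(x) dx = 2πi · Σ Res(f, z_k)  over the poles with Im z_k > 0.

Zeros of the denominator: z^2 + 3 = 0 gives z = ±sqrt(3)*I; z^2 + 5 = 0 gives z = ±sqrt(5)*I.
Upper half-plane: z = sqrt(3)*I, z = sqrt(5)*I (simple).

Each pole is a simple zero of Q(z) = z^4 + 8*z^2 + 15, so Res(f, z₀) = P(z₀)/Q'(z₀) with P(z) = z^2, Q'(z) = 4*z^3 + 16*z:
  Res(f, sqrt(3)*I) = (-3)/(4*sqrt(3)*I) = sqrt(3)*I/4
  Res(f, sqrt(5)*I) = (-5)/(-4*sqrt(5)*I) = -sqrt(5)*I/4

Sum of residues: I*(-sqrt(5) + sqrt(3))/4
∫_{-∞}^{∞} f(x) dx = 2πi · (I*(-sqrt(5) + sqrt(3))/4) = pi*(-sqrt(3) + sqrt(5))/2

Final answer: pi*(-sqrt(3) + sqrt(5))/2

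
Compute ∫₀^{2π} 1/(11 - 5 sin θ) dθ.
sqrt(6)*pi/12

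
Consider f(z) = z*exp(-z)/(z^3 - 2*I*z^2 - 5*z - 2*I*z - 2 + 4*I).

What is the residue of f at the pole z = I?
Write f(z) = P(z)/Q(z) with P(z) = z*exp(-z) and Q(z) = z^3 - 2*I*z^2 - 5*z - 2*I*z - 2 + 4*I.
The denominator factors as Q(z) = (z + 2)*(z - 2 - I)*(z - I), so z = I is a simple zero of Q and P is analytic there; z = I is therefore a simple pole and
  Res(f, z₀) = P(z₀)/Q'(z₀).

Q'(z) = 3*z^2 - 4*I*z - 5 - 2*I, so Q'(I) = -4 - 2*I.
P(I) = I*exp(-I).

Res(f, I) = (I*exp(-I))/(-4 - 2*I) = (-1/10 - I/5)*exp(-I)

Final answer: (-1/10 - I/5)*exp(-I)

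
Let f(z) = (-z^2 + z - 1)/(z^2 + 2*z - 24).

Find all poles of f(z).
{-6, 4}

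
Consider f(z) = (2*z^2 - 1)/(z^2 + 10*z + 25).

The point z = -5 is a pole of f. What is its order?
Factor the denominator:
  z^2 + 10*z + 25 = (z + 5)^2

The numerator P(z) = 2*z^2 - 1 has P(-5) = 49 ≠ 0, so no factor of (z + 5) cancels.
Near z = -5 we can therefore write f(z) = g(z)/(z + 5)^2 with g analytic at -5 and g(-5) ≠ 0 (g is just the numerator).

Hence z = -5 is a pole of order 2.

Final answer: 2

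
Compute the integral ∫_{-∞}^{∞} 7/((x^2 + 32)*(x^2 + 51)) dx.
Let f(z) = 7/((z^2 + 32)*(z^2 + 51)). The denominator has no real zeros and deg Q - deg P = 4 ≥ 2, so the integral of f over the upper semicircle |z| = R tends to 0 as R → ∞. Closing the contour in the upper half-plane,
  ∫_{-∞}^{∞} f(x) dx = 2πi · Σ Res(f, z_k)  over the poles with Im z_k > 0.

Zeros of the denominator: z^2 + 51 = 0 gives z = ±sqrt(51)*I; z^2 + 32 = 0 gives z = ±4*sqrt(2)*I.
Upper half-plane: z = 4*sqrt(2)*I, z = sqrt(51)*I (simple).

Each pole is a simple zero of Q(z) = z^4 + 83*z^2 + 1632, so Res(f, z₀) = P(z₀)/Q'(z₀) with P(z) = 7, Q'(z) = 4*z^3 + 166*z:
  Res(f, 4*sqrt(2)*I) = (7)/(152*sqrt(2)*I) = -7*sqrt(2)*I/304
  Res(f, sqrt(51)*I) = (7)/(-38*sqrt(51)*I) = 7*sqrt(51)*I/1938

Sum of residues: 7*I*(-51*sqrt(2) + 8*sqrt(51))/15504
∫_{-∞}^{∞} f(x) dx = 2πi · (7*I*(-51*sqrt(2) + 8*sqrt(51))/15504) = 7*pi*(-8*sqrt(51) + 51*sqrt(2))/7752

Final answer: 7*pi*(-8*sqrt(51) + 51*sqrt(2))/7752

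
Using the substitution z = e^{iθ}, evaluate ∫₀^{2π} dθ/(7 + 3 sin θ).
Call the integral J. The integrand is 2π-periodic and we integrate over a full period, so shifting θ does not change the value (θ → θ + π/2 turns sin θ into cos θ). Hence
  J = ∫₀^{2π} dθ/(7 + 3 cos θ).
Put z = e^{iθ}: then cos θ = (z + 1/z)/2, dθ = dz/(iz), and z runs once counterclockwise around |z| = 1:
  J = ∮_{|z|=1} 1/(7 + 3*(z + 1/z)/2) · dz/(iz) = (2/i) ∮_{|z|=1} dz/(3*z^2 + 14*z + 3).
The roots of 3*z^2 + 14*z + 3 are z = (-7 ± sqrt(7^2 - 3^2))/3, with sqrt(40) = 2*sqrt(10); their product is 1, so only z₊ = -7/3 + 2*sqrt(10)/3 lies inside the unit circle (z₋ = -7/3 - 2*sqrt(10)/3 lies outside).
z₊ is a simple zero of q(z) = 3*z^2 + 14*z + 3, so Res(1/q, z₊) = 1/q'(z₊) with q'(z) = 6*z + 14; and q'(z₊) = 3*(z₊ - z₋) = 4*sqrt(10).
Therefore J = (2/i) · 2πi · 1/(4*sqrt(10)) = 2*pi/(2*sqrt(10)) = sqrt(10)*pi/10

Final answer: sqrt(10)*pi/10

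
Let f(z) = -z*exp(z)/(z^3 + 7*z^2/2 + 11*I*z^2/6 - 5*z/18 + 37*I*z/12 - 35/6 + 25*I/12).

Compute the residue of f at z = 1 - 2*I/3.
(-1744/17429 + 764*I/17429)*exp(1 - 2*I/3)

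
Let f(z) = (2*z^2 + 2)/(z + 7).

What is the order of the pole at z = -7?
Factor the denominator:
  z + 7 = (z + 7)

The numerator P(z) = 2*z^2 + 2 has P(-7) = 100 ≠ 0, so no factor of (z + 7) cancels.
Near z = -7 we can therefore write f(z) = g(z)/(z + 7) with g analytic at -7 and g(-7) ≠ 0 (g is just the numerator).

Hence z = -7 is a pole of order 1.

Final answer: 1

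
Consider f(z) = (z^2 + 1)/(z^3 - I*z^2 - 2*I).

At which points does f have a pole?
{-1 + I, 1 + I}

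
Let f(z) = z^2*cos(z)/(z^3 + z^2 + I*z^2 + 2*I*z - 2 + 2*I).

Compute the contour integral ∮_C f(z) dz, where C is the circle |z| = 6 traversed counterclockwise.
By the residue theorem, ∮_C f(z) dz = 2πi · (sum of the residues of f at the poles inside |z| = 6).

The denominator factors as (z + 1 + I)*(z - 1 + I)*(z + 1 - I), so the singularities of f are simple poles at z = -1 - I, z = 1 - I, z = -1 + I.
  |-1 - I|² = 2 < 36 = 6², so this pole is inside the contour.
  |1 - I|² = 2 < 36 = 6², so this pole is inside the contour.
  |-1 + I|² = 2 < 36 = 6², so this pole is inside the contour.

With P(z) = z^2*cos(z) and Q(z) = z^3 + z^2 + I*z^2 + 2*I*z - 2 + 2*I, each pole is simple, so Res(f, z₀) = P(z₀)/Q'(z₀) with Q'(z) = 3*z^2 + 2*z + 2*I*z + 2*I.
  Res(f, -1 - I) = P(-1 - I)/Q'(-1 - I) = (2*I*cos(1 + I))/(4*I) = cos(1 + I)/2
  Res(f, 1 - I) = P(1 - I)/Q'(1 - I) = (-2*I*cos(1 - I))/(4 - 4*I) = (1/4 - I/4)*cos(1 - I)
  Res(f, -1 + I) = P(-1 + I)/Q'(-1 + I) = (-2*I*cos(1 - I))/(-4 - 4*I) = (1/4 + I/4)*cos(1 - I)

Sum of residues inside C: cos(1 + I)/2 + cos(1 - I)/2
∮_C f(z) dz = 2πi · (cos(1 + I)/2 + cos(1 - I)/2) = I*pi*cos(1 - I) + I*pi*cos(1 + I)

Final answer: I*pi*cos(1 - I) + I*pi*cos(1 + I)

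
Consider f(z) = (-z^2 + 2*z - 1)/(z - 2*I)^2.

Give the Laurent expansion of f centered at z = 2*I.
Put w = z - (2*I), i.e. z = w + 2*I. The denominator is w^2, so it suffices to rewrite the numerator in powers of w.

P(z) = -z^2 + 2*z - 1
P(w + 2*I) = 3 + 4*I + (2 - 4*I)*w - w^2

Dividing each term by w^2:
  f = (3 + 4*I)/w^2 + (2 - 4*I)/w - 1

Substituting back w = z - 2*I:
  f(z) = (3 + 4*I)/(z - 2*I)^2 + (2 - 4*I)/(z - 2*I) - 1

The series is finite because the numerator is a polynomial; the negative powers form the principal part, and the coefficient of 1/(z - 2*I) gives Res(f, 2*I) = 2 - 4*I.

Final answer: (3 + 4*I)/(z - 2*I)^2 + (2 - 4*I)/(z - 2*I) - 1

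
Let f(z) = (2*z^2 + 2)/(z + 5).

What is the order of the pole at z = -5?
Factor the denominator:
  z + 5 = (z + 5)

The numerator P(z) = 2*z^2 + 2 has P(-5) = 52 ≠ 0, so no factor of (z + 5) cancels.
Near z = -5 we can therefore write f(z) = g(z)/(z + 5) with g analytic at -5 and g(-5) ≠ 0 (g is just the numerator).

Hence z = -5 is a pole of order 1.

Final answer: 1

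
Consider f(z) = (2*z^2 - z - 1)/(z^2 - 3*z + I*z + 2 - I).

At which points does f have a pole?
The singularities of f are the zeros of the denominator. Factoring,
  z^2 - 3*z + I*z + 2 - I = (z - 1)*(z - 2 + I)
so the candidates are z = 1, z = 2 - I.

Check the numerator P(z) = 2*z^2 - z - 1 at each one:
  P(1) = 0, so the factor (z - 1) cancels and z = 1 is only a removable singularity, not a pole.
  P(2 - I) = 3 - 7*I ≠ 0, so z = 2 - I is a (simple) pole.

Poles of f: {2 - I}

Final answer: {2 - I}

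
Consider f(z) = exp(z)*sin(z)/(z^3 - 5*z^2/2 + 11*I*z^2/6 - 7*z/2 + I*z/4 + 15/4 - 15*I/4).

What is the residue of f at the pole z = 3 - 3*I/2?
(58/965 + 66*I/965)*exp(3 - 3*I/2)*sin(3 - 3*I/2)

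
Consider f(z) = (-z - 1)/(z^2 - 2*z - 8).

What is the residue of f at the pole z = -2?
Write f(z) = P(z)/Q(z) with P(z) = -z - 1 and Q(z) = z^2 - 2*z - 8.
The denominator factors as Q(z) = (z + 2)*(z - 4), so z = -2 is a simple zero of Q and P is analytic there; z = -2 is therefore a simple pole and
  Res(f, z₀) = P(z₀)/Q'(z₀).

Q'(z) = 2*z - 2, so Q'(-2) = -6.
P(-2) = 1.

Res(f, -2) = (1)/(-6) = -1/6

Final answer: -1/6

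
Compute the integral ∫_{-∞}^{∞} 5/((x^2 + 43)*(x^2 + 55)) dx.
Let f(z) = 5/((z^2 + 43)*(z^2 + 55)). The denominator has no real zeros and deg Q - deg P = 4 ≥ 2, so the integral of f over the upper semicircle |z| = R tends to 0 as R → ∞. Closing the contour in the upper half-plane,
  ∫_{-∞}^{∞} f(x) dx = 2πi · Σ Res(f, z_k)  over the poles with Im z_k > 0.

Zeros of the denominator: z^2 + 43 = 0 gives z = ±sqrt(43)*I; z^2 + 55 = 0 gives z = ±sqrt(55)*I.
Upper half-plane: z = sqrt(43)*I, z = sqrt(55)*I (simple).

Each pole is a simple zero of Q(z) = z^4 + 98*z^2 + 2365, so Res(f, z₀) = P(z₀)/Q'(z₀) with P(z) = 5, Q'(z) = 4*z^3 + 196*z:
  Res(f, sqrt(43)*I) = (5)/(24*sqrt(43)*I) = -5*sqrt(43)*I/1032
  Res(f, sqrt(55)*I) = (5)/(-24*sqrt(55)*I) = sqrt(55)*I/264

Sum of residues: I*(-55*sqrt(43) + 43*sqrt(55))/11352
∫_{-∞}^{∞} f(x) dx = 2πi · (I*(-55*sqrt(43) + 43*sqrt(55))/11352) = pi*(-43*sqrt(55) + 55*sqrt(43))/5676

Final answer: pi*(-43*sqrt(55) + 55*sqrt(43))/5676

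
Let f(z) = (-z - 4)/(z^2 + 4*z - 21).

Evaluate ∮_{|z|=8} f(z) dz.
By the residue theorem, ∮_C f(z) dz = 2πi · (sum of the residues of f at the poles inside |z| = 8).

The denominator factors as (z + 7)*(z - 3), so the singularities of f are simple poles at z = -7, z = 3.
  |-7|² = 49 < 64 = 8², so this pole is inside the contour.
  |3|² = 9 < 64 = 8², so this pole is inside the contour.

With P(z) = -z - 4 and Q(z) = z^2 + 4*z - 21, each pole is simple, so Res(f, z₀) = P(z₀)/Q'(z₀) with Q'(z) = 2*z + 4.
  Res(f, -7) = P(-7)/Q'(-7) = (3)/(-10) = -3/10
  Res(f, 3) = P(3)/Q'(3) = (-7)/(10) = -7/10

Sum of residues inside C: -1
∮_C f(z) dz = 2πi · (-1) = -2*I*pi

Final answer: -2*I*pi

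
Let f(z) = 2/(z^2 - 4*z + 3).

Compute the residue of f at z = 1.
Write f(z) = P(z)/Q(z) with P(z) = 2 and Q(z) = z^2 - 4*z + 3.
The denominator factors as Q(z) = (z - 1)*(z - 3), so z = 1 is a simple zero of Q and P is analytic there; z = 1 is therefore a simple pole and
  Res(f, z₀) = P(z₀)/Q'(z₀).

Q'(z) = 2*z - 4, so Q'(1) = -2.
P(1) = 2.

Res(f, 1) = (2)/(-2) = -1

Final answer: -1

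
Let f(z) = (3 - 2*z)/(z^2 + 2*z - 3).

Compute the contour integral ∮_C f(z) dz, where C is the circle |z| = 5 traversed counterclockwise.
-4*I*pi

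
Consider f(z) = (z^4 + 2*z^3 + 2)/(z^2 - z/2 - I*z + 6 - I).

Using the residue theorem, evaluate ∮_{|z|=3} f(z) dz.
By the residue theorem, ∮_C f(z) dz = 2πi · (sum of the residues of f at the poles inside |z| = 3).

The denominator factors as (z - 1/2 - 3*I)*(z + 2*I), so the singularities of f are simple poles at z = 1/2 + 3*I, z = -2*I.
  |1/2 + 3*I|² = 37/4 > 9 = 3², so this pole is outside the contour.
  |-2*I|² = 4 < 9 = 3², so this pole is inside the contour.

With P(z) = z^4 + 2*z^3 + 2 and Q(z) = z^2 - z/2 - I*z + 6 - I, each pole is simple, so Res(f, z₀) = P(z₀)/Q'(z₀) with Q'(z) = 2*z - 1/2 - I.
  Res(f, -2*I) = P(-2*I)/Q'(-2*I) = (18 + 16*I)/(-1/2 - 5*I) = -356/101 + 328*I/101

∮_C f(z) dz = 2πi · (-356/101 + 328*I/101) = pi*(-656/101 - 712*I/101)

Final answer: pi*(-656/101 - 712*I/101)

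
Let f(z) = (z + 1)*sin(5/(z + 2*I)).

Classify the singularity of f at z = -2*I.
Let u = z + 2*I. Then
  sin(5/u) = Σ_{k≥0} (-1)^k (5)^(2k+1)/((2k+1)!·u^(2k+1)) = 5/u - 125/(6*u^3) + 625/(24*u^5) + ...
which has infinitely many negative powers of u, so sin(5/(z + 2*I)) has an essential singularity at z = -2*I.
The extra factor z + 1 is a nonzero polynomial; if the product had at most a pole at z = -2*I, dividing by that polynomial would leave sin(5/(z + 2*I)) with at most a pole too — contradiction. (Equivalently, the product's Laurent series still has infinitely many negative powers.)
So the singularity is essential.

Final answer: essential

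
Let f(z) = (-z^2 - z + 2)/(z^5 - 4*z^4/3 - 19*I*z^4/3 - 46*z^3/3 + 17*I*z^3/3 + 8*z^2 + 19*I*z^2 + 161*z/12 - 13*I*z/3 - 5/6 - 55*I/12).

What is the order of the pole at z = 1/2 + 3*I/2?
Factor the denominator:
  z^5 - 4*z^4/3 - 19*I*z^4/3 - 46*z^3/3 + 17*I*z^3/3 + 8*z^2 + 19*I*z^2 + 161*z/12 - 13*I*z/3 - 5/6 - 55*I/12 = (z - 1/2 - 3*I/2)^4*(z + 2/3 - I/3)

The numerator P(z) = -z^2 - z + 2 has P(1/2 + 3*I/2) = 7/2 - 3*I ≠ 0, so no factor of (z - 1/2 - 3*I/2) cancels.
Near z = 1/2 + 3*I/2 we can therefore write f(z) = g(z)/(z - 1/2 - 3*I/2)^4 with g analytic at 1/2 + 3*I/2 and g(1/2 + 3*I/2) ≠ 0 (g is the numerator divided by the remaining denominator factors).

Hence z = 1/2 + 3*I/2 is a pole of order 4.

Final answer: 4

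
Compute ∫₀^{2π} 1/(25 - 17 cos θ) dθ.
sqrt(21)*pi/42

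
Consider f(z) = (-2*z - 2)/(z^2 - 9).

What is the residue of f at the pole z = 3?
Write f(z) = P(z)/Q(z) with P(z) = -2*z - 2 and Q(z) = z^2 - 9.
The denominator factors as Q(z) = (z - 3)*(z + 3), so z = 3 is a simple zero of Q and P is analytic there; z = 3 is therefore a simple pole and
  Res(f, z₀) = P(z₀)/Q'(z₀).

Q'(z) = 2*z, so Q'(3) = 6.
P(3) = -8.

Res(f, 3) = (-8)/(6) = -4/3

Final answer: -4/3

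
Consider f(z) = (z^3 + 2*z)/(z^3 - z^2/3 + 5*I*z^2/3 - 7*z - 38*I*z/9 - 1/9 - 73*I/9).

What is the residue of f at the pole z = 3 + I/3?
Write f(z) = P(z)/Q(z) with P(z) = z^3 + 2*z and Q(z) = z^3 - z^2/3 + 5*I*z^2/3 - 7*z - 38*I*z/9 - 1/9 - 73*I/9.
The denominator factors as Q(z) = (z + 2 + I)*(z + 2/3 + I)*(z - 3 - I/3), so z = 3 + I/3 is a simple zero of Q and P is analytic there; z = 3 + I/3 is therefore a simple pole and
  Res(f, z₀) = P(z₀)/Q'(z₀).

Q'(z) = 3*z^2 - 2*z/3 + 10*I*z/3 - 7 - 38*I/9, so Q'(3 + I/3) = 149/9 + 104*I/9.
P(3 + I/3) = 32 + 260*I/27.

Res(f, 3 + I/3) = (32 + 260*I/27)/(149/9 + 104*I/9) = 155776/99051 - 51116*I/99051

Final answer: 155776/99051 - 51116*I/99051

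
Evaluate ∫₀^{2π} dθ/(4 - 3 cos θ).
Call the integral J. The integrand is 2π-periodic and we integrate over a full period, so shifting θ does not change the value (θ → θ + π flips the sign of the trig term). Hence
  J = ∫₀^{2π} dθ/(4 + 3 cos θ).
Put z = e^{iθ}: then cos θ = (z + 1/z)/2, dθ = dz/(iz), and z runs once counterclockwise around |z| = 1:
  J = ∮_{|z|=1} 1/(4 + 3*(z + 1/z)/2) · dz/(iz) = (2/i) ∮_{|z|=1} dz/(3*z^2 + 8*z + 3).
The roots of 3*z^2 + 8*z + 3 are z = (-4 ± sqrt(4^2 - 3^2))/3, with sqrt(7) = sqrt(7); their product is 1, so only z₊ = -4/3 + sqrt(7)/3 lies inside the unit circle (z₋ = -4/3 - sqrt(7)/3 lies outside).
z₊ is a simple zero of q(z) = 3*z^2 + 8*z + 3, so Res(1/q, z₊) = 1/q'(z₊) with q'(z) = 6*z + 8; and q'(z₊) = 3*(z₊ - z₋) = 2*sqrt(7).
Therefore J = (2/i) · 2πi · 1/(2*sqrt(7)) = 2*pi/(sqrt(7)) = 2*sqrt(7)*pi/7

Final answer: 2*sqrt(7)*pi/7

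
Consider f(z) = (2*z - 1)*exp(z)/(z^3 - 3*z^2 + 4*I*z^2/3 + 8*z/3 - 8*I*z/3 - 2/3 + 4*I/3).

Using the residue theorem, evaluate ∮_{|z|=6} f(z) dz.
-6*exp(1)*I*pi + pi*(-6 - 3*I)*exp(1 - I) + pi*(6 + 9*I)*exp(1 - I/3)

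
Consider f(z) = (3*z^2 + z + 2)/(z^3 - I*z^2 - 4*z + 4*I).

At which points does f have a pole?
{-2, I, 2}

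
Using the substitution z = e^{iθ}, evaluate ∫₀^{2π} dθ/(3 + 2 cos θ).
Let J = ∫₀^{2π} dθ/(3 + 2 cos θ).
Put z = e^{iθ}: then cos θ = (z + 1/z)/2, dθ = dz/(iz), and z runs once counterclockwise around |z| = 1:
  J = ∮_{|z|=1} 1/(3 + 2*(z + 1/z)/2) · dz/(iz) = (2/i) ∮_{|z|=1} dz/(2*z^2 + 6*z + 2).
The roots of 2*z^2 + 6*z + 2 are z = (-3 ± sqrt(3^2 - 2^2))/2, with sqrt(5) = sqrt(5); their product is 1, so only z₊ = -3/2 + sqrt(5)/2 lies inside the unit circle (z₋ = -3/2 - sqrt(5)/2 lies outside).
z₊ is a simple zero of q(z) = 2*z^2 + 6*z + 2, so Res(1/q, z₊) = 1/q'(z₊) with q'(z) = 4*z + 6; and q'(z₊) = 2*(z₊ - z₋) = 2*sqrt(5).
Therefore J = (2/i) · 2πi · 1/(2*sqrt(5)) = 2*pi/(sqrt(5)) = 2*sqrt(5)*pi/5

Final answer: 2*sqrt(5)*pi/5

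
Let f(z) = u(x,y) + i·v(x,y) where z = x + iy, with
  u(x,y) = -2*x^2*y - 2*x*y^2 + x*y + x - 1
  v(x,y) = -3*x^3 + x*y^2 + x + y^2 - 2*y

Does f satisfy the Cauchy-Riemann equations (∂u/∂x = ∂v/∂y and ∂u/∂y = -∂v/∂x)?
∂u/∂x = -4*x*y - 2*y^2 + y + 1
∂v/∂y = 2*x*y + 2*y - 2
∂u/∂y = -2*x^2 - 4*x*y + x
∂v/∂x = -9*x^2 + y^2 + 1
∂u/∂x ≠ ∂v/∂y and ∂u/∂y ≠ -∂v/∂x; the Cauchy-Riemann equations are not satisfied, so f is not analytic.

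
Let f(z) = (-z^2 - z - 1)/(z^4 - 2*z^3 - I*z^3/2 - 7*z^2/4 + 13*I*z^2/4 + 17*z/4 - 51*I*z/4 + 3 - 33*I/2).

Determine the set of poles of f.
The singularities of f are the zeros of the denominator. Factoring,
  z^4 - 2*z^3 - I*z^3/2 - 7*z^2/4 + 13*I*z^2/4 + 17*z/4 - 51*I*z/4 + 3 - 33*I/2 = (z + 1)*(z - 3/2 + 2*I)*(z - 3 - I)*(z + 3/2 - 3*I/2)
so the candidates are z = -1, z = 3/2 - 2*I, z = 3 + I, z = -3/2 + 3*I/2.

Check the numerator P(z) = -z^2 - z - 1 at each one:
  P(-1) = -1 ≠ 0, so z = -1 is a (simple) pole.
  P(3/2 - 2*I) = -3/4 + 8*I ≠ 0, so z = 3/2 - 2*I is a (simple) pole.
  P(3 + I) = -12 - 7*I ≠ 0, so z = 3 + I is a (simple) pole.
  P(-3/2 + 3*I/2) = 1/2 + 3*I ≠ 0, so z = -3/2 + 3*I/2 is a (simple) pole.

Poles of f: {-3/2 + 3*I/2, -1, 3/2 - 2*I, 3 + I}

Final answer: {-3/2 + 3*I/2, -1, 3/2 - 2*I, 3 + I}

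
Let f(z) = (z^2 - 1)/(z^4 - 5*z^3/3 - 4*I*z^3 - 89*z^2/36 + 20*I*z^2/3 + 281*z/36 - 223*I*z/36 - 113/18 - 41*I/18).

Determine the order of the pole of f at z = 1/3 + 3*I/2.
Factor the denominator:
  z^4 - 5*z^3/3 - 4*I*z^3 - 89*z^2/36 + 20*I*z^2/3 + 281*z/36 - 223*I*z/36 - 113/18 - 41*I/18 = (z - 1/3 - 3*I/2)^2*(z - 2*I)*(z - 1 + I)

The numerator P(z) = z^2 - 1 has P(1/3 + 3*I/2) = -113/36 + I ≠ 0, so no factor of (z - 1/3 - 3*I/2) cancels.
Near z = 1/3 + 3*I/2 we can therefore write f(z) = g(z)/(z - 1/3 - 3*I/2)^2 with g analytic at 1/3 + 3*I/2 and g(1/3 + 3*I/2) ≠ 0 (g is the numerator divided by the remaining denominator factors).

Hence z = 1/3 + 3*I/2 is a pole of order 2.

Final answer: 2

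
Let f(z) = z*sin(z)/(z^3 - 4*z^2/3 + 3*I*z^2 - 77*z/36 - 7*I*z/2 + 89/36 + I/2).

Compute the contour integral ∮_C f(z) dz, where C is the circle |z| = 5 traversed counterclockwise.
pi*(-108/145 + 194*I/145)*sin(1/3 + 3*I/2) + pi*(1296/2465 - 936*I/2465)*sin(1) + pi*(-108/85 + 146*I/85)*sin(2/3 - 3*I/2)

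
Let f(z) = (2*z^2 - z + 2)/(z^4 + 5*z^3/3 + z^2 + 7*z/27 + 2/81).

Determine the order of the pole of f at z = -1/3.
Factor the denominator:
  z^4 + 5*z^3/3 + z^2 + 7*z/27 + 2/81 = (z + 1/3)^3*(z + 2/3)

The numerator P(z) = 2*z^2 - z + 2 has P(-1/3) = 23/9 ≠ 0, so no factor of (z + 1/3) cancels.
Near z = -1/3 we can therefore write f(z) = g(z)/(z + 1/3)^3 with g analytic at -1/3 and g(-1/3) ≠ 0 (g is the numerator divided by the remaining denominator factors).

Hence z = -1/3 is a pole of order 3.

Final answer: 3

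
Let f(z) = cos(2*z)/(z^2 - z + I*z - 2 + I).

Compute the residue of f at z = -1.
Write f(z) = P(z)/Q(z) with P(z) = cos(2*z) and Q(z) = z^2 - z + I*z - 2 + I.
The denominator factors as Q(z) = (z + 1)*(z - 2 + I), so z = -1 is a simple zero of Q and P is analytic there; z = -1 is therefore a simple pole and
  Res(f, z₀) = P(z₀)/Q'(z₀).

Q'(z) = 2*z - 1 + I, so Q'(-1) = -3 + I.
P(-1) = cos(2).

Res(f, -1) = (cos(2))/(-3 + I) = (-3/10 - I/10)*cos(2)

Final answer: (-3/10 - I/10)*cos(2)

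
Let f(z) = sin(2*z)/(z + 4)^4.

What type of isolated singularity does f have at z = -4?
Write f(z) = g(z)/(z + 4)^4 with g(z) = sin(2*z).
g is entire and g(-4) = -sin(8) ≠ 0, so no factor of (z + 4) cancels: the Laurent expansion of f about z = -4 starts at the power -4, i.e. lim_{z→z₀} (z - z₀)^4 f(z) = -sin(8) is finite and nonzero.
So z = -4 is a pole of order 4.

Final answer: pole of order 4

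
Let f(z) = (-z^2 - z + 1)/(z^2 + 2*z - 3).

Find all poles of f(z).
The singularities of f are the zeros of the denominator. Factoring,
  z^2 + 2*z - 3 = (z + 3)*(z - 1)
so the candidates are z = -3, z = 1.

Check the numerator P(z) = -z^2 - z + 1 at each one:
  P(-3) = -5 ≠ 0, so z = -3 is a (simple) pole.
  P(1) = -1 ≠ 0, so z = 1 is a (simple) pole.

Poles of f: {-3, 1}

Final answer: {-3, 1}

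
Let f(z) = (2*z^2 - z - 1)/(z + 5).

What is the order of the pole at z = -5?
1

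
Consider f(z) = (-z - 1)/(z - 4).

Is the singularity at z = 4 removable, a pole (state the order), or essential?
Write f(z) = g(z)/(z - 4) with g(z) = -z - 1.
g is entire and g(4) = -5 ≠ 0, so no factor of (z - 4) cancels: the Laurent expansion of f about z = 4 starts at the power -1, i.e. lim_{z→z₀} (z - z₀) f(z) = -5 is finite and nonzero.
So z = 4 is a pole of order 1.

Final answer: pole of order 1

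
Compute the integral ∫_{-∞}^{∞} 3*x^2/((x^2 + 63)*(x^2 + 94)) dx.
Let f(z) = 3*z^2/((z^2 + 63)*(z^2 + 94)). The denominator has no real zeros and deg Q - deg P = 2 ≥ 2, so the integral of f over the upper semicircle |z| = R tends to 0 as R → ∞. Closing the contour in the upper half-plane,
  ∫_{-∞}^{∞} f(x) dx = 2πi · Σ Res(f, z_k)  over the poles with Im z_k > 0.

Zeros of the denominator: z^2 + 63 = 0 gives z = ±3*sqrt(7)*I; z^2 + 94 = 0 gives z = ±sqrt(94)*I.
Upper half-plane: z = 3*sqrt(7)*I, z = sqrt(94)*I (simple).

Each pole is a simple zero of Q(z) = z^4 + 157*z^2 + 5922, so Res(f, z₀) = P(z₀)/Q'(z₀) with P(z) = 3*z^2, Q'(z) = 4*z^3 + 314*z:
  Res(f, 3*sqrt(7)*I) = (-189)/(186*sqrt(7)*I) = 9*sqrt(7)*I/62
  Res(f, sqrt(94)*I) = (-282)/(-62*sqrt(94)*I) = -3*sqrt(94)*I/62

Sum of residues: 3*I*(-sqrt(94) + 3*sqrt(7))/62
∫_{-∞}^{∞} f(x) dx = 2πi · (3*I*(-sqrt(94) + 3*sqrt(7))/62) = 3*pi*(-3*sqrt(7) + sqrt(94))/31

Final answer: 3*pi*(-3*sqrt(7) + sqrt(94))/31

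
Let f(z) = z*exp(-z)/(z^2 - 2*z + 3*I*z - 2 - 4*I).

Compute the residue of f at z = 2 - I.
Write f(z) = P(z)/Q(z) with P(z) = z*exp(-z) and Q(z) = z^2 - 2*z + 3*I*z - 2 - 4*I.
The denominator factors as Q(z) = (z - 2 + I)*(z + 2*I), so z = 2 - I is a simple zero of Q and P is analytic there; z = 2 - I is therefore a simple pole and
  Res(f, z₀) = P(z₀)/Q'(z₀).

Q'(z) = 2*z - 2 + 3*I, so Q'(2 - I) = 2 + I.
P(2 - I) = (2 - I)*exp(-2 + I).

Res(f, 2 - I) = ((2 - I)*exp(-2 + I))/(2 + I) = (3/5 - 4*I/5)*exp(-2 + I)

Final answer: (3/5 - 4*I/5)*exp(-2 + I)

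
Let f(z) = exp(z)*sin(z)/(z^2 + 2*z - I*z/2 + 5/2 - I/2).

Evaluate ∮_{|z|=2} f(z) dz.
By the residue theorem, ∮_C f(z) dz = 2πi · (sum of the residues of f at the poles inside |z| = 2).

The denominator factors as (z + 1 - 3*I/2)*(z + 1 + I), so the singularities of f are simple poles at z = -1 + 3*I/2, z = -1 - I.
  |-1 + 3*I/2|² = 13/4 < 4 = 2², so this pole is inside the contour.
  |-1 - I|² = 2 < 4 = 2², so this pole is inside the contour.

With P(z) = exp(z)*sin(z) and Q(z) = z^2 + 2*z - I*z/2 + 5/2 - I/2, each pole is simple, so Res(f, z₀) = P(z₀)/Q'(z₀) with Q'(z) = 2*z + 2 - I/2.
  Res(f, -1 + 3*I/2) = P(-1 + 3*I/2)/Q'(-1 + 3*I/2) = (-exp(-1 + 3*I/2)*sin(1 - 3*I/2))/(5*I/2) = 2*I*exp(-1 + 3*I/2)*sin(1 - 3*I/2)/5
  Res(f, -1 - I) = P(-1 - I)/Q'(-1 - I) = (-exp(-1 - I)*sin(1 + I))/(-5*I/2) = -2*I*exp(-1 - I)*sin(1 + I)/5

Sum of residues inside C: -2*I*exp(-1 - I)*sin(1 + I)/5 + 2*I*exp(-1 + 3*I/2)*sin(1 - 3*I/2)/5
∮_C f(z) dz = 2πi · (-2*I*exp(-1 - I)*sin(1 + I)/5 + 2*I*exp(-1 + 3*I/2)*sin(1 - 3*I/2)/5) = -4*pi*exp(-1 + 3*I/2)*sin(1 - 3*I/2)/5 + 4*pi*exp(-1 - I)*sin(1 + I)/5

Final answer: -4*pi*exp(-1 + 3*I/2)*sin(1 - 3*I/2)/5 + 4*pi*exp(-1 - I)*sin(1 + I)/5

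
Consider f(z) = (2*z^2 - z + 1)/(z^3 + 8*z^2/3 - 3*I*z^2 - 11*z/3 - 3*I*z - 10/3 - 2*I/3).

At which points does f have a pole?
The singularities of f are the zeros of the denominator. Factoring,
  z^3 + 8*z^2/3 - 3*I*z^2 - 11*z/3 - 3*I*z - 10/3 - 2*I/3 = (z - 1 - I)*(z + 2/3)*(z + 3 - 2*I)
so the candidates are z = 1 + I, z = -2/3, z = -3 + 2*I.

Check the numerator P(z) = 2*z^2 - z + 1 at each one:
  P(1 + I) = 3*I ≠ 0, so z = 1 + I is a (simple) pole.
  P(-2/3) = 23/9 ≠ 0, so z = -2/3 is a (simple) pole.
  P(-3 + 2*I) = 14 - 26*I ≠ 0, so z = -3 + 2*I is a (simple) pole.

Poles of f: {-3 + 2*I, -2/3, 1 + I}

Final answer: {-3 + 2*I, -2/3, 1 + I}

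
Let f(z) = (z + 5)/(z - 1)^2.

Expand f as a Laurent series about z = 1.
Put w = z - (1), i.e. z = w + 1. The denominator is w^2, so it suffices to rewrite the numerator in powers of w.

P(z) = z + 5
P(w + 1) = 6 + w

Dividing each term by w^2:
  f = 6/w^2 + 1/w

Substituting back w = z - 1:
  f(z) = 6/(z - 1)^2 + 1/(z - 1)

The series is finite because the numerator is a polynomial; the negative powers form the principal part, and the coefficient of 1/(z - 1) gives Res(f, 1) = 1.

Final answer: 6/(z - 1)^2 + 1/(z - 1)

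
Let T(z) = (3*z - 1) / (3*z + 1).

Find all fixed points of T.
T(z) = z means 3*z - 1 = z*(3*z + 1), i.e.
  3*z^2 - 2*z + 1 = 0.
Discriminant: (-2)^2 - 4*(3)*(1) = -8, so the roots are complex conjugates.
  z = (2 ± I*sqrt(8))/(2*(3))
Fixed points: {1/3 - sqrt(2)*I/3, 1/3 + sqrt(2)*I/3}

Final answer: {1/3 - sqrt(2)*I/3, 1/3 + sqrt(2)*I/3}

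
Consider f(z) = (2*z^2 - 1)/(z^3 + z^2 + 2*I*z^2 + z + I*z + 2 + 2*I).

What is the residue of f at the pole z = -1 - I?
Write f(z) = P(z)/Q(z) with P(z) = 2*z^2 - 1 and Q(z) = z^3 + z^2 + 2*I*z^2 + z + I*z + 2 + 2*I.
The denominator factors as Q(z) = (z - I)*(z + 2*I)*(z + 1 + I), so z = -1 - I is a simple zero of Q and P is analytic there; z = -1 - I is therefore a simple pole and
  Res(f, z₀) = P(z₀)/Q'(z₀).

Q'(z) = 3*z^2 + 2*z + 4*I*z + 1 + I, so Q'(-1 - I) = 3 + I.
P(-1 - I) = -1 + 4*I.

Res(f, -1 - I) = (-1 + 4*I)/(3 + I) = 1/10 + 13*I/10

Final answer: 1/10 + 13*I/10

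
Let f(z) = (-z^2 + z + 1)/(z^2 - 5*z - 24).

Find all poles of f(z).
{-3, 8}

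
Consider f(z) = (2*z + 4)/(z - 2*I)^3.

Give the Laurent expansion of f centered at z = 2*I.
Put w = z - (2*I), i.e. z = w + 2*I. The denominator is w^3, so it suffices to rewrite the numerator in powers of w.

P(z) = 2*z + 4
P(w + 2*I) = 4 + 4*I + 2*w

Dividing each term by w^3:
  f = (4 + 4*I)/w^3 + 2/w^2

Substituting back w = z - 2*I:
  f(z) = (4 + 4*I)/(z - 2*I)^3 + 2/(z - 2*I)^2

The series is finite because the numerator is a polynomial; the negative powers form the principal part.

Final answer: (4 + 4*I)/(z - 2*I)^3 + 2/(z - 2*I)^2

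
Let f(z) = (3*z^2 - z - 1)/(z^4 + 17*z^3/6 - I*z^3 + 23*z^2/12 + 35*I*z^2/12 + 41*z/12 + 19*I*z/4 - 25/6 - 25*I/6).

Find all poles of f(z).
{-2 + I, -2 + 3*I/2, 1/2 - 3*I/2, 2/3}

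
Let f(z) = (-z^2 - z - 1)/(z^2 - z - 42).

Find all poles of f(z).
The singularities of f are the zeros of the denominator. Factoring,
  z^2 - z - 42 = (z + 6)*(z - 7)
so the candidates are z = -6, z = 7.

Check the numerator P(z) = -z^2 - z - 1 at each one:
  P(-6) = -31 ≠ 0, so z = -6 is a (simple) pole.
  P(7) = -57 ≠ 0, so z = 7 is a (simple) pole.

Poles of f: {-6, 7}

Final answer: {-6, 7}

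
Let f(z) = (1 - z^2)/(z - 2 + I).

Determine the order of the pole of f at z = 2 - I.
Factor the denominator:
  z - 2 + I = (z - 2 + I)

The numerator P(z) = 1 - z^2 has P(2 - I) = -2 + 4*I ≠ 0, so no factor of (z - 2 + I) cancels.
Near z = 2 - I we can therefore write f(z) = g(z)/(z - 2 + I) with g analytic at 2 - I and g(2 - I) ≠ 0 (g is just the numerator).

Hence z = 2 - I is a pole of order 1.

Final answer: 1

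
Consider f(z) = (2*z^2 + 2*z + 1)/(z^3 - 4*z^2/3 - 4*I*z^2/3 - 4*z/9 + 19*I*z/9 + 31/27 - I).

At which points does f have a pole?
{-2/3 + I, 1 - I/3, 1 + 2*I/3}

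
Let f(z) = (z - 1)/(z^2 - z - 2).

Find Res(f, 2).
Write f(z) = P(z)/Q(z) with P(z) = z - 1 and Q(z) = z^2 - z - 2.
The denominator factors as Q(z) = (z - 2)*(z + 1), so z = 2 is a simple zero of Q and P is analytic there; z = 2 is therefore a simple pole and
  Res(f, z₀) = P(z₀)/Q'(z₀).

Q'(z) = 2*z - 1, so Q'(2) = 3.
P(2) = 1.

Res(f, 2) = (1)/(3) = 1/3

Final answer: 1/3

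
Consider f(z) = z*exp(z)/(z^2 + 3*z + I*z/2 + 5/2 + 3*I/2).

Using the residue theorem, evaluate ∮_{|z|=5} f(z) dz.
By the residue theorem, ∮_C f(z) dz = 2πi · (sum of the residues of f at the poles inside |z| = 5).

The denominator factors as (z + 1 + I)*(z + 2 - I/2), so the singularities of f are simple poles at z = -1 - I, z = -2 + I/2.
  |-1 - I|² = 2 < 25 = 5², so this pole is inside the contour.
  |-2 + I/2|² = 17/4 < 25 = 5², so this pole is inside the contour.

With P(z) = z*exp(z) and Q(z) = z^2 + 3*z + I*z/2 + 5/2 + 3*I/2, each pole is simple, so Res(f, z₀) = P(z₀)/Q'(z₀) with Q'(z) = 2*z + 3 + I/2.
  Res(f, -1 - I) = P(-1 - I)/Q'(-1 - I) = ((-1 - I)*exp(-1 - I))/(1 - 3*I/2) = (2/13 - 10*I/13)*exp(-1 - I)
  Res(f, -2 + I/2) = P(-2 + I/2)/Q'(-2 + I/2) = ((-2 + I/2)*exp(-2 + I/2))/(-1 + 3*I/2) = (11/13 + 10*I/13)*exp(-2 + I/2)

Sum of residues inside C: (2/13 - 10*I/13)*exp(-1 - I) + (11/13 + 10*I/13)*exp(-2 + I/2)
∮_C f(z) dz = 2πi · ((2/13 - 10*I/13)*exp(-1 - I) + (11/13 + 10*I/13)*exp(-2 + I/2)) = pi*(20/13 + 4*I/13)*exp(-1 - I) + pi*(-20/13 + 22*I/13)*exp(-2 + I/2)

Final answer: pi*(20/13 + 4*I/13)*exp(-1 - I) + pi*(-20/13 + 22*I/13)*exp(-2 + I/2)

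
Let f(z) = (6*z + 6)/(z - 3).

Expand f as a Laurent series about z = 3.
24/(z - 3) + 6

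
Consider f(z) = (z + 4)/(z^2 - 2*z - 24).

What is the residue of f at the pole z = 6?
Write f(z) = P(z)/Q(z) with P(z) = z + 4 and Q(z) = z^2 - 2*z - 24.
The denominator factors as Q(z) = (z + 4)*(z - 6), so z = 6 is a simple zero of Q and P is analytic there; z = 6 is therefore a simple pole and
  Res(f, z₀) = P(z₀)/Q'(z₀).

Q'(z) = 2*z - 2, so Q'(6) = 10.
P(6) = 10.

Res(f, 6) = (10)/(10) = 1

Final answer: 1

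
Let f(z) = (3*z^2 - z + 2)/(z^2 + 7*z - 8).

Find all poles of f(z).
The singularities of f are the zeros of the denominator. Factoring,
  z^2 + 7*z - 8 = (z - 1)*(z + 8)
so the candidates are z = 1, z = -8.

Check the numerator P(z) = 3*z^2 - z + 2 at each one:
  P(1) = 4 ≠ 0, so z = 1 is a (simple) pole.
  P(-8) = 202 ≠ 0, so z = -8 is a (simple) pole.

Poles of f: {-8, 1}

Final answer: {-8, 1}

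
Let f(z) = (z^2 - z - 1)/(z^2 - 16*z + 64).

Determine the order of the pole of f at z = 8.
Factor the denominator:
  z^2 - 16*z + 64 = (z - 8)^2

The numerator P(z) = z^2 - z - 1 has P(8) = 55 ≠ 0, so no factor of (z - 8) cancels.
Near z = 8 we can therefore write f(z) = g(z)/(z - 8)^2 with g analytic at 8 and g(8) ≠ 0 (g is just the numerator).

Hence z = 8 is a pole of order 2.

Final answer: 2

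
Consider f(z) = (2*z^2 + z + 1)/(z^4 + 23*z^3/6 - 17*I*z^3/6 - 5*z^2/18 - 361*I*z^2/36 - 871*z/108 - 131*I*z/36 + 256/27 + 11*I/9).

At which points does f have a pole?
{-3 - I/3, -2 + 3*I/2, 1/2 - I/3, 2/3 + 2*I}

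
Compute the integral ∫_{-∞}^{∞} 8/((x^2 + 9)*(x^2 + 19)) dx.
Let f(z) = 8/((z^2 + 9)*(z^2 + 19)). The denominator has no real zeros and deg Q - deg P = 4 ≥ 2, so the integral of f over the upper semicircle |z| = R tends to 0 as R → ∞. Closing the contour in the upper half-plane,
  ∫_{-∞}^{∞} f(x) dx = 2πi · Σ Res(f, z_k)  over the poles with Im z_k > 0.

Zeros of the denominator: z^2 + 9 = 0 gives z = ±3*I; z^2 + 19 = 0 gives z = ±sqrt(19)*I.
Upper half-plane: z = 3*I, z = sqrt(19)*I (simple).

Each pole is a simple zero of Q(z) = z^4 + 28*z^2 + 171, so Res(f, z₀) = P(z₀)/Q'(z₀) with P(z) = 8, Q'(z) = 4*z^3 + 56*z:
  Res(f, 3*I) = (8)/(60*I) = -2*I/15
  Res(f, sqrt(19)*I) = (8)/(-20*sqrt(19)*I) = 2*sqrt(19)*I/95

Sum of residues: 2*I*(-19 + 3*sqrt(19))/285
∫_{-∞}^{∞} f(x) dx = 2πi · (2*I*(-19 + 3*sqrt(19))/285) = 4*pi*(19 - 3*sqrt(19))/285

Final answer: 4*pi*(19 - 3*sqrt(19))/285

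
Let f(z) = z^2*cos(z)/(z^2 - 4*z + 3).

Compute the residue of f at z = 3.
Write f(z) = P(z)/Q(z) with P(z) = z^2*cos(z) and Q(z) = z^2 - 4*z + 3.
The denominator factors as Q(z) = (z - 1)*(z - 3), so z = 3 is a simple zero of Q and P is analytic there; z = 3 is therefore a simple pole and
  Res(f, z₀) = P(z₀)/Q'(z₀).

Q'(z) = 2*z - 4, so Q'(3) = 2.
P(3) = 9*cos(3).

Res(f, 3) = (9*cos(3))/(2) = 9*cos(3)/2

Final answer: 9*cos(3)/2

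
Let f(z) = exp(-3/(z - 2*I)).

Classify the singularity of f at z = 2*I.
Let u = z - 2*I. Then
  e^(-3/u) = Σ_{k≥0} (-3)^k/(k!·u^k) = 1 - 3/u + 9/(2*u^2) - 9/(2*u^3) + ...
which has infinitely many negative powers of u, so exp(-3/(z - 2*I)) has an essential singularity at z = 2*I.
So the singularity is essential.

Final answer: essential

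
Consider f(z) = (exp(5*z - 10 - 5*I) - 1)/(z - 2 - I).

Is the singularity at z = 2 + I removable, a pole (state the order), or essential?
Let u = z - 2 - I. The exponent is 5*z - 10 - 5*I = 5u, so
  f = (e^(5u) - 1)/u = ((5u) + (5u)^2/2 + (5u)^3/6 + ...)/u = 5 + (25/2)*u + (125/6)*u^2 + ...
The Laurent expansion about u = 0 has no negative powers; equivalently lim_{z→2 + I} f(z) = 5 exists and is finite.
So the singularity is removable.

Final answer: removable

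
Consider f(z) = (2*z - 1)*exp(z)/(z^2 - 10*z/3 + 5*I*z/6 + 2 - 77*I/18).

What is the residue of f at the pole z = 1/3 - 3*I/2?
Write f(z) = P(z)/Q(z) with P(z) = (2*z - 1)*exp(z) and Q(z) = z^2 - 10*z/3 + 5*I*z/6 + 2 - 77*I/18.
The denominator factors as Q(z) = (z - 1/3 + 3*I/2)*(z - 3 - 2*I/3), so z = 1/3 - 3*I/2 is a simple zero of Q and P is analytic there; z = 1/3 - 3*I/2 is therefore a simple pole and
  Res(f, z₀) = P(z₀)/Q'(z₀).

Q'(z) = 2*z - 10/3 + 5*I/6, so Q'(1/3 - 3*I/2) = -8/3 - 13*I/6.
P(1/3 - 3*I/2) = (-1/3 - 3*I)*exp(1/3 - 3*I/2).

Res(f, 1/3 - 3*I/2) = ((-1/3 - 3*I)*exp(1/3 - 3*I/2))/(-8/3 - 13*I/6) = (266/425 + 262*I/425)*exp(1/3 - 3*I/2)

Final answer: (266/425 + 262*I/425)*exp(1/3 - 3*I/2)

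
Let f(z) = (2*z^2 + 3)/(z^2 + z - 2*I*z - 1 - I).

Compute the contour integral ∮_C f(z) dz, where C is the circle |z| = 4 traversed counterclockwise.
By the residue theorem, ∮_C f(z) dz = 2πi · (sum of the residues of f at the poles inside |z| = 4).

The denominator factors as (z - I)*(z + 1 - I), so the singularities of f are simple poles at z = I, z = -1 + I.
  |I|² = 1 < 16 = 4², so this pole is inside the contour.
  |-1 + I|² = 2 < 16 = 4², so this pole is inside the contour.

With P(z) = 2*z^2 + 3 and Q(z) = z^2 + z - 2*I*z - 1 - I, each pole is simple, so Res(f, z₀) = P(z₀)/Q'(z₀) with Q'(z) = 2*z + 1 - 2*I.
  Res(f, I) = P(I)/Q'(I) = (1)/(1) = 1
  Res(f, -1 + I) = P(-1 + I)/Q'(-1 + I) = (3 - 4*I)/(-1) = -3 + 4*I

Sum of residues inside C: -2 + 4*I
∮_C f(z) dz = 2πi · (-2 + 4*I) = pi*(-8 - 4*I)

Final answer: pi*(-8 - 4*I)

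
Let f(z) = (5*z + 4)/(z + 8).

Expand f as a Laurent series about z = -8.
Put w = z - (-8), i.e. z = w - 8. The denominator is w, so it suffices to rewrite the numerator in powers of w.

P(z) = 5*z + 4
P(w - 8) = -36 + 5*w

Dividing each term by w:
  f = -36/w + 5

Substituting back w = z + 8:
  f(z) = -36/(z + 8) + 5

The series is finite because the numerator is a polynomial; the negative powers form the principal part, and the coefficient of 1/(z + 8) gives Res(f, -8) = -36.

Final answer: -36/(z + 8) + 5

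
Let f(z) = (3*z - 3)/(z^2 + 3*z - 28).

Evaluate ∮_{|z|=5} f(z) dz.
18*I*pi/11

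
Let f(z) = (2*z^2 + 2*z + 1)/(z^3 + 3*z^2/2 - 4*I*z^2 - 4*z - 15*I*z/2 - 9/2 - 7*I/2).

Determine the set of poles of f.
{-3/2 + I, -1, 1 + 3*I}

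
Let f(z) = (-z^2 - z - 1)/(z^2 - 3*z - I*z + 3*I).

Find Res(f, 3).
Write f(z) = P(z)/Q(z) with P(z) = -z^2 - z - 1 and Q(z) = z^2 - 3*z - I*z + 3*I.
The denominator factors as Q(z) = (z - 3)*(z - I), so z = 3 is a simple zero of Q and P is analytic there; z = 3 is therefore a simple pole and
  Res(f, z₀) = P(z₀)/Q'(z₀).

Q'(z) = 2*z - 3 - I, so Q'(3) = 3 - I.
P(3) = -13.

Res(f, 3) = (-13)/(3 - I) = -39/10 - 13*I/10

Final answer: -39/10 - 13*I/10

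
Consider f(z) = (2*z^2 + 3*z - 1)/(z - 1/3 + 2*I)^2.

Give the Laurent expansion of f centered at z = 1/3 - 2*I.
Put w = z - (1/3 - 2*I), i.e. z = w + 1/3 - 2*I. The denominator is w^2, so it suffices to rewrite the numerator in powers of w.

P(z) = 2*z^2 + 3*z - 1
P(w + 1/3 - 2*I) = -70/9 - 26*I/3 + (13/3 - 8*I)*w + 2*w^2

Dividing each term by w^2:
  f = (-70/9 - 26*I/3)/w^2 + (13/3 - 8*I)/w + 2

Substituting back w = z - 1/3 + 2*I:
  f(z) = (-70/9 - 26*I/3)/(z - 1/3 + 2*I)^2 + (13/3 - 8*I)/(z - 1/3 + 2*I) + 2

The series is finite because the numerator is a polynomial; the negative powers form the principal part, and the coefficient of 1/(z - 1/3 + 2*I) gives Res(f, 1/3 - 2*I) = 13/3 - 8*I.

Final answer: (-70/9 - 26*I/3)/(z - 1/3 + 2*I)^2 + (13/3 - 8*I)/(z - 1/3 + 2*I) + 2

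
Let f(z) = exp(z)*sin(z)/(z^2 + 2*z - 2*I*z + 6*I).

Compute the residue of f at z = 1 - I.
(1/8 + I/8)*exp(1 - I)*sin(1 - I)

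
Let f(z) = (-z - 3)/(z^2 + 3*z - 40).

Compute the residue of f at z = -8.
Write f(z) = P(z)/Q(z) with P(z) = -z - 3 and Q(z) = z^2 + 3*z - 40.
The denominator factors as Q(z) = (z + 8)*(z - 5), so z = -8 is a simple zero of Q and P is analytic there; z = -8 is therefore a simple pole and
  Res(f, z₀) = P(z₀)/Q'(z₀).

Q'(z) = 2*z + 3, so Q'(-8) = -13.
P(-8) = 5.

Res(f, -8) = (5)/(-13) = -5/13

Final answer: -5/13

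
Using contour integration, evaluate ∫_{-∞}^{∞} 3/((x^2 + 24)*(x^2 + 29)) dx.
pi*(-12*sqrt(29) + 29*sqrt(6))/580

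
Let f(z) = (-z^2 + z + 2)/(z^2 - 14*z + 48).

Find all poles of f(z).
The singularities of f are the zeros of the denominator. Factoring,
  z^2 - 14*z + 48 = (z - 6)*(z - 8)
so the candidates are z = 6, z = 8.

Check the numerator P(z) = -z^2 + z + 2 at each one:
  P(6) = -28 ≠ 0, so z = 6 is a (simple) pole.
  P(8) = -54 ≠ 0, so z = 8 is a (simple) pole.

Poles of f: {6, 8}

Final answer: {6, 8}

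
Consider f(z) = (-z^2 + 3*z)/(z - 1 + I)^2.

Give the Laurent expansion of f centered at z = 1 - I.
(3 - I)/(z - 1 + I)^2 + (1 + 2*I)/(z - 1 + I) - 1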